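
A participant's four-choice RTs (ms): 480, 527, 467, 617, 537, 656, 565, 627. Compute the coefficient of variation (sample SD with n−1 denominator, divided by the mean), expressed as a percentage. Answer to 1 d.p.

n = 8, Σ = 4476, M = 559.5000
Σ(x−M)² = 33644.000; s = √(33644.000/7) = 69.3274
CV = 69.3274 / 559.5000 = 0.12391 = 12.391%

12.4%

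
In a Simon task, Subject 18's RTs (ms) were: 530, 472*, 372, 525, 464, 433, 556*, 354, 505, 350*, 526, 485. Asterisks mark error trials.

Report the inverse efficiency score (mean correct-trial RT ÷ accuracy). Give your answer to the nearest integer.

621 ms

Correct trials (n=9): 530, 372, 525, 464, 433, 354, 505, 526, 485
Mean correct RT = 4194/9 = 466.0000 ms
Proportion correct = 9/12
IES = 466.0000 / (9/12) = 621.333 ms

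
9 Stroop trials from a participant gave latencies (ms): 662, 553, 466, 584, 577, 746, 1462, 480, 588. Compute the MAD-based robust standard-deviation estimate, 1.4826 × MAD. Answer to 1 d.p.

115.6 ms

Sorted: 466, 480, 553, 577, 584, 588, 662, 746, 1462 → median = 584
|x − 584| sorted: 0, 4, 7, 31, 78, 104, 118, 162, 878 → MAD = 78
Robust SD ≈ 1.4826 × 78 = 115.643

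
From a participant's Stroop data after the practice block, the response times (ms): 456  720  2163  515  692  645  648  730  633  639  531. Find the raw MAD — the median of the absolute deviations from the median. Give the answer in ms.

75 ms

Sorted: 456, 515, 531, 633, 639, 645, 648, 692, 720, 730, 2163 → median = 645
|x − 645|: 189, 75, 1518, 130, 47, 0, 3, 85, 12, 6, 114
Sorted deviations: 0, 3, 6, 12, 47, 75, 85, 114, 130, 189, 1518 → MAD = 75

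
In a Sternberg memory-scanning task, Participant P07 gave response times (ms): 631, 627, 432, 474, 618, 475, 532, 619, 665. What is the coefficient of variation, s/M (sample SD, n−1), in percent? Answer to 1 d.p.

15.2%

n = 9, Σ = 5073, M = 563.6667
Σ(x−M)² = 59068.000; s = √(59068.000/8) = 85.9273
CV = 85.9273 / 563.6667 = 0.15244 = 15.244%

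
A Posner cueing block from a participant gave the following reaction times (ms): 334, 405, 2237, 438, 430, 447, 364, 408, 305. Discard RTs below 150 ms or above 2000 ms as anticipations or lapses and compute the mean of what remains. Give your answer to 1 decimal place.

391.4 ms

Excluded: 2237
Retained (n=8): Σ = 3131
Mean = 3131/8 = 391.3750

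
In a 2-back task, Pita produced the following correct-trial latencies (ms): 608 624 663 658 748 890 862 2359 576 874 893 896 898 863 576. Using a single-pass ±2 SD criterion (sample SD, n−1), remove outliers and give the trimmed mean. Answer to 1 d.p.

759.2 ms

n = 15, ΣRT = 12988, M = 865.867
Σ(x−M)² = 2624091.73; s = √(2624091.73/14) = 432.938
Cutoffs: 865.867 ± 2·432.938 → [-0.0, 1731.7]
Outside: 2359 → excluded.
Retained (n=14): Σ = 10629, mean = 10629/14 = 759.214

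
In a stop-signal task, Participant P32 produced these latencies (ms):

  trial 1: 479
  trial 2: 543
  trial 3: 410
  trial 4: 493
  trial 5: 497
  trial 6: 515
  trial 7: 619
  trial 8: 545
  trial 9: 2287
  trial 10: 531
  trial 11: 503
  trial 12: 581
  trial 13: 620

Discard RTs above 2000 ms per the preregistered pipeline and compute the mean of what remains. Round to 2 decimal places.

Excluded: 2287
Retained (n=12): Σ = 6336
Mean = 6336/12 = 528.0000

528.00 ms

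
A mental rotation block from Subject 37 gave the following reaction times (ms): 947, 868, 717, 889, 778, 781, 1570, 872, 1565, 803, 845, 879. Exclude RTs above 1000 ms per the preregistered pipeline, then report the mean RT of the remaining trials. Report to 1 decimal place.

837.9 ms

Excluded: 1565, 1570
Retained (n=10): Σ = 8379
Mean = 8379/10 = 837.9000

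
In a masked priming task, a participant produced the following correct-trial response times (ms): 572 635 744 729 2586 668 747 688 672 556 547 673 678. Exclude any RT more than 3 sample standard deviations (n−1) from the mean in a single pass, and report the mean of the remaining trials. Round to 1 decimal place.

n = 13, ΣRT = 10495, M = 807.308
Σ(x−M)² = 3480206.77; s = √(3480206.77/12) = 538.532
Cutoffs: 807.308 ± 3·538.532 → [-808.3, 2422.9]
Outside: 2586 → excluded.
Retained (n=12): Σ = 7909, mean = 7909/12 = 659.083

659.1 ms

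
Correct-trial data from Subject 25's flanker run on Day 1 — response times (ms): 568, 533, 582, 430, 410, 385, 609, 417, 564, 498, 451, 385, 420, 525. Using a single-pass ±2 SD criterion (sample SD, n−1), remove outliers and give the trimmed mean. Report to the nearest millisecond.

n = 14, ΣRT = 6777, M = 484.071
Σ(x−M)² = 80630.93; s = √(80630.93/13) = 78.755
Cutoffs: 484.071 ± 2·78.755 → [326.6, 641.6]
No RTs fall outside the cutoffs; all 14 retained. Mean = 6777/14 = 484.071

484 ms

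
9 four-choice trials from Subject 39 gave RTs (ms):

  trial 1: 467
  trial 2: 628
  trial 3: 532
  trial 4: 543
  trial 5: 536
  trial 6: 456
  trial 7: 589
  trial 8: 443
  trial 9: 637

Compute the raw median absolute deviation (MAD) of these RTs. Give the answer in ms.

Sorted: 443, 456, 467, 532, 536, 543, 589, 628, 637 → median = 536
|x − 536|: 69, 92, 4, 7, 0, 80, 53, 93, 101
Sorted deviations: 0, 4, 7, 53, 69, 80, 92, 93, 101 → MAD = 69

69 ms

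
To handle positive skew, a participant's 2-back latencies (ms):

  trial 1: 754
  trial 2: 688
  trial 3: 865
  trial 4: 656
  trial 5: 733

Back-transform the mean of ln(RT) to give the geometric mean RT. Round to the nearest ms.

736 ms

ln(RT): 6.6254, 6.5338, 6.7627, 6.4862, 6.5971
Mean ln(RT) = 33.0052/5 = 6.60104
Geometric mean = exp(6.60104) = 735.86 ms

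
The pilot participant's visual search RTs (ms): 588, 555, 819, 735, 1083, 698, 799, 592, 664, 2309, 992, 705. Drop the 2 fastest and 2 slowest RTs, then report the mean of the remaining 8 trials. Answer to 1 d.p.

750.5 ms

Sorted: 555, 588, 592, 664, 698, 705, 735, 799, 819, 992, 1083, 2309
Drop lowest 2 (555, 588) and highest 2 (1083, 2309)
Remaining (n=8): Σ = 6004, mean = 6004/8 = 750.500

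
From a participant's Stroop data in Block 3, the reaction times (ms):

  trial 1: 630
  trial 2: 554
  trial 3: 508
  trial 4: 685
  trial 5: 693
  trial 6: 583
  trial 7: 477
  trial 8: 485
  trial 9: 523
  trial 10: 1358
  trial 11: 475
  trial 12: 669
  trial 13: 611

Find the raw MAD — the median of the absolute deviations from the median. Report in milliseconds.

86 ms

Sorted: 475, 477, 485, 508, 523, 554, 583, 611, 630, 669, 685, 693, 1358 → median = 583
|x − 583|: 47, 29, 75, 102, 110, 0, 106, 98, 60, 775, 108, 86, 28
Sorted deviations: 0, 28, 29, 47, 60, 75, 86, 98, 102, 106, 108, 110, 775 → MAD = 86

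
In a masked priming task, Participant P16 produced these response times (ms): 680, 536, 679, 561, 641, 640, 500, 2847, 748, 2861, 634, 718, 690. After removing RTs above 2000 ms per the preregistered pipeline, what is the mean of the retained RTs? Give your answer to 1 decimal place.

638.8 ms

Excluded: 2847, 2861
Retained (n=11): Σ = 7027
Mean = 7027/11 = 638.8182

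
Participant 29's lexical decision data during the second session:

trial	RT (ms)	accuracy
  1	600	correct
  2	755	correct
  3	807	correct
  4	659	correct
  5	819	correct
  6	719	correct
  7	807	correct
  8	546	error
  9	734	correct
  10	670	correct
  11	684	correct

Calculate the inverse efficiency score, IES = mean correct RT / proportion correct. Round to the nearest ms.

Correct trials (n=10): 600, 755, 807, 659, 819, 719, 807, 734, 670, 684
Mean correct RT = 7254/10 = 725.4000 ms
Proportion correct = 10/11
IES = 725.4000 / (10/11) = 797.940 ms

798 ms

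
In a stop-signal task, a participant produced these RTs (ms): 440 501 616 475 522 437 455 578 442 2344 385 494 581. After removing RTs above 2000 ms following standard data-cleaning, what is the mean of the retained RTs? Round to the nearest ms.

494 ms

Excluded: 2344
Retained (n=12): Σ = 5926
Mean = 5926/12 = 493.8333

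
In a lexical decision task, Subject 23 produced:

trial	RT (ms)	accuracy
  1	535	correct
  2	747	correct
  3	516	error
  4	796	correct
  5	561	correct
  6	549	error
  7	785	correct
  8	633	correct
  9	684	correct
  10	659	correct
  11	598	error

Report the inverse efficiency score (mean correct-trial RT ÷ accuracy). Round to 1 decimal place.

Correct trials (n=8): 535, 747, 796, 561, 785, 633, 684, 659
Mean correct RT = 5400/8 = 675.0000 ms
Proportion correct = 8/11
IES = 675.0000 / (8/11) = 928.125 ms

928.1 ms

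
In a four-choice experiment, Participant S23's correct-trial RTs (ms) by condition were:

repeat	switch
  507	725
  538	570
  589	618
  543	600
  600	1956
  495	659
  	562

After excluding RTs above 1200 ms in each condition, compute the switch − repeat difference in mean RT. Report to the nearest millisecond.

77 ms

switch: exclude 1956
M(repeat) = 3272/6 = 545.333
M(switch) = 3734/6 = 622.333
Difference = 622.333 − 545.333 = 77.000 ms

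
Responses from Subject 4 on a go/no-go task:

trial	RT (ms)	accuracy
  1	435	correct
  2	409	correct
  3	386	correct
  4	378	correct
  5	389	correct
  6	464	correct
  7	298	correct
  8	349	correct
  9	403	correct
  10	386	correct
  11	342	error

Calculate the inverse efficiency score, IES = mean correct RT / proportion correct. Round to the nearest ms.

429 ms

Correct trials (n=10): 435, 409, 386, 378, 389, 464, 298, 349, 403, 386
Mean correct RT = 3897/10 = 389.7000 ms
Proportion correct = 10/11
IES = 389.7000 / (10/11) = 428.670 ms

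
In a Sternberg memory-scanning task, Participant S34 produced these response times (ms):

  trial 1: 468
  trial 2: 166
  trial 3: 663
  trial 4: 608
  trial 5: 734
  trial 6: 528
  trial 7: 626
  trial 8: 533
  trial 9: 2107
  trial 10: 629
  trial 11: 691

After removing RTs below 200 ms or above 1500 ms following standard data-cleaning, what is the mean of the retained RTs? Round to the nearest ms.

Excluded: 166, 2107
Retained (n=9): Σ = 5480
Mean = 5480/9 = 608.8889

609 ms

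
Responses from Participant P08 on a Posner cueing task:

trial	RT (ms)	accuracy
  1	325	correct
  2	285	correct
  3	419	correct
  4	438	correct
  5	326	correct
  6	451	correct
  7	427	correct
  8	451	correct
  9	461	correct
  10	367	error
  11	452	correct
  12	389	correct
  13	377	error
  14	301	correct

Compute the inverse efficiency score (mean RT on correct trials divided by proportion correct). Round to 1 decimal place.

459.4 ms

Correct trials (n=12): 325, 285, 419, 438, 326, 451, 427, 451, 461, 452, 389, 301
Mean correct RT = 4725/12 = 393.7500 ms
Proportion correct = 12/14
IES = 393.7500 / (12/14) = 459.375 ms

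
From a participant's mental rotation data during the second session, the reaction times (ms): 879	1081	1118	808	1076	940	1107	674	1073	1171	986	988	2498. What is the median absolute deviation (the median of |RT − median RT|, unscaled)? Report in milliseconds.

Sorted: 674, 808, 879, 940, 986, 988, 1073, 1076, 1081, 1107, 1118, 1171, 2498 → median = 1073
|x − 1073|: 194, 8, 45, 265, 3, 133, 34, 399, 0, 98, 87, 85, 1425
Sorted deviations: 0, 3, 8, 34, 45, 85, 87, 98, 133, 194, 265, 399, 1425 → MAD = 87

87 ms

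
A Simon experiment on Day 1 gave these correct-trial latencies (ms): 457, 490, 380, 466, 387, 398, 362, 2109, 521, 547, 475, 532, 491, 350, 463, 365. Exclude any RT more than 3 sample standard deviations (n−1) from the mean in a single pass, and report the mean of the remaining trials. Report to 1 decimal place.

445.6 ms

n = 16, ΣRT = 8793, M = 549.562
Σ(x−M)² = 2655773.94; s = √(2655773.94/15) = 420.775
Cutoffs: 549.562 ± 3·420.775 → [-712.8, 1811.9]
Outside: 2109 → excluded.
Retained (n=15): Σ = 6684, mean = 6684/15 = 445.600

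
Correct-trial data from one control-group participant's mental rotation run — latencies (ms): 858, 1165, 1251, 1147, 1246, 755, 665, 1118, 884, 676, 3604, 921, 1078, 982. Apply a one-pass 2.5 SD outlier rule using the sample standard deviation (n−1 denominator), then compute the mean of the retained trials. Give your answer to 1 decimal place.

n = 14, ΣRT = 16350, M = 1167.857
Σ(x−M)² = 6896121.71; s = √(6896121.71/13) = 728.334
Cutoffs: 1167.857 ± 2.5·728.334 → [-653.0, 2988.7]
Outside: 3604 → excluded.
Retained (n=13): Σ = 12746, mean = 12746/13 = 980.462

980.5 ms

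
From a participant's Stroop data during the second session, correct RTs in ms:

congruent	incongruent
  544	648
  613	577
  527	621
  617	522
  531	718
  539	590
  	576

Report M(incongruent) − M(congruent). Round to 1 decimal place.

M(congruent) = 3371/6 = 561.833
M(incongruent) = 4252/7 = 607.429
Difference = 607.429 − 561.833 = 45.595 ms

45.6 ms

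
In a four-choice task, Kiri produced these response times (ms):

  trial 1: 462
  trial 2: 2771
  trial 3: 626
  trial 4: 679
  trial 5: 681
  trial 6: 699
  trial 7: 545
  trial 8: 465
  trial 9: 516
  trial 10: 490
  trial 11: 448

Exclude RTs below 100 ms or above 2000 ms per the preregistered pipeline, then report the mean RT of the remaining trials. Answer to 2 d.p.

Excluded: 2771
Retained (n=10): Σ = 5611
Mean = 5611/10 = 561.1000

561.10 ms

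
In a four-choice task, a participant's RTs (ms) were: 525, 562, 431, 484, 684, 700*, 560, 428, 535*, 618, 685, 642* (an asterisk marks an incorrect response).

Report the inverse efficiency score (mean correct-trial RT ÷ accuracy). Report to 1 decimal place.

737.3 ms

Correct trials (n=9): 525, 562, 431, 484, 684, 560, 428, 618, 685
Mean correct RT = 4977/9 = 553.0000 ms
Proportion correct = 9/12
IES = 553.0000 / (9/12) = 737.333 ms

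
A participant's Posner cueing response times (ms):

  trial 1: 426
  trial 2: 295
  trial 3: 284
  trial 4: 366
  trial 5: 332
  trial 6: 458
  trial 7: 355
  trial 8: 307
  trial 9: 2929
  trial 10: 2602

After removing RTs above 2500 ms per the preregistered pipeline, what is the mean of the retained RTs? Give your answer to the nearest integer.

353 ms

Excluded: 2602, 2929
Retained (n=8): Σ = 2823
Mean = 2823/8 = 352.8750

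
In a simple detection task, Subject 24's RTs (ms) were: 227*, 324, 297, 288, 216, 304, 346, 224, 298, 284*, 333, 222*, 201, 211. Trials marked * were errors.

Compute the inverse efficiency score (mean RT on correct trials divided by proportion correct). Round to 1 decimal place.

Correct trials (n=11): 324, 297, 288, 216, 304, 346, 224, 298, 333, 201, 211
Mean correct RT = 3042/11 = 276.5455 ms
Proportion correct = 11/14
IES = 276.5455 / (11/14) = 351.967 ms

352.0 ms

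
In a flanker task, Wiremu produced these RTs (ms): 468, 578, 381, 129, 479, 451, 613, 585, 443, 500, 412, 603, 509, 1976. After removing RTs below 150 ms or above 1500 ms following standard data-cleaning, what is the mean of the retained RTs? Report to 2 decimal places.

501.83 ms

Excluded: 129, 1976
Retained (n=12): Σ = 6022
Mean = 6022/12 = 501.8333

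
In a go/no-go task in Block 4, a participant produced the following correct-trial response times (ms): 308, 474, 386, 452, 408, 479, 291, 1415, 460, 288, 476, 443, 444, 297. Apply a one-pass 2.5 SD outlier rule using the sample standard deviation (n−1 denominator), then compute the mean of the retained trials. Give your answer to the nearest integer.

n = 14, ΣRT = 6621, M = 472.929
Σ(x−M)² = 1027104.93; s = √(1027104.93/13) = 281.084
Cutoffs: 472.929 ± 2.5·281.084 → [-229.8, 1175.6]
Outside: 1415 → excluded.
Retained (n=13): Σ = 5206, mean = 5206/13 = 400.462

400 ms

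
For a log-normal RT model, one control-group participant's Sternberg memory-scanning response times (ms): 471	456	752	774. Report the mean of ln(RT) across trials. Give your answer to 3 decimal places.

ln(RT): 6.1549, 6.1225, 6.6227, 6.6516
Σ ln(RT) = 25.5517
Mean = 25.5517/4 = 6.38791

6.388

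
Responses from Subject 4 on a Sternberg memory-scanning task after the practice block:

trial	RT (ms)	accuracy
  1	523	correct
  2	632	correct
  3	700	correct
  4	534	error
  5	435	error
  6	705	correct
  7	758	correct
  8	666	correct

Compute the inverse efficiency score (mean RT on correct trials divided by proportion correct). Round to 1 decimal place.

885.3 ms

Correct trials (n=6): 523, 632, 700, 705, 758, 666
Mean correct RT = 3984/6 = 664.0000 ms
Proportion correct = 6/8
IES = 664.0000 / (6/8) = 885.333 ms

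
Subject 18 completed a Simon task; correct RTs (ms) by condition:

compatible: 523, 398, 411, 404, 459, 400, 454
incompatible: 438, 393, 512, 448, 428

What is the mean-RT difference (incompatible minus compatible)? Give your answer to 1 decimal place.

M(compatible) = 3049/7 = 435.571
M(incompatible) = 2219/5 = 443.800
Difference = 443.800 − 435.571 = 8.229 ms

8.2 ms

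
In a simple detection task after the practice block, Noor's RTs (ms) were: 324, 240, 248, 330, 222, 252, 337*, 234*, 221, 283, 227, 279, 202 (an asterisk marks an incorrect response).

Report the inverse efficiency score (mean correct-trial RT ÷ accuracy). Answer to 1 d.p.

Correct trials (n=11): 324, 240, 248, 330, 222, 252, 221, 283, 227, 279, 202
Mean correct RT = 2828/11 = 257.0909 ms
Proportion correct = 11/13
IES = 257.0909 / (11/13) = 303.835 ms

303.8 ms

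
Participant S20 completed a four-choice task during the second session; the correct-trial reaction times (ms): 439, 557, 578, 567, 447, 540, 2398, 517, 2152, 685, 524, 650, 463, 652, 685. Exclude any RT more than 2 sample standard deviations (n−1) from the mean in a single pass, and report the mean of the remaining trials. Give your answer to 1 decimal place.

561.8 ms

n = 15, ΣRT = 11854, M = 790.267
Σ(x−M)² = 5205926.93; s = √(5205926.93/14) = 609.797
Cutoffs: 790.267 ± 2·609.797 → [-429.3, 2009.9]
Outside: 2152, 2398 → excluded.
Retained (n=13): Σ = 7304, mean = 7304/13 = 561.846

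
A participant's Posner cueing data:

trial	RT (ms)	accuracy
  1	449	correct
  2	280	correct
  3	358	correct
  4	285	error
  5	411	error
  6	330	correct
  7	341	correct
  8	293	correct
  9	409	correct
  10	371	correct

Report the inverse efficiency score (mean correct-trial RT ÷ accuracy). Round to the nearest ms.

Correct trials (n=8): 449, 280, 358, 330, 341, 293, 409, 371
Mean correct RT = 2831/8 = 353.8750 ms
Proportion correct = 8/10
IES = 353.8750 / (8/10) = 442.344 ms

442 ms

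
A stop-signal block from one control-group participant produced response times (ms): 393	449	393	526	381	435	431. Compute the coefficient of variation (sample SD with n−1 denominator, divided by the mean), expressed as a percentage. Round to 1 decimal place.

11.5%

n = 7, Σ = 3008, M = 429.7143
Σ(x−M)² = 14741.429; s = √(14741.429/6) = 49.5672
CV = 49.5672 / 429.7143 = 0.11535 = 11.535%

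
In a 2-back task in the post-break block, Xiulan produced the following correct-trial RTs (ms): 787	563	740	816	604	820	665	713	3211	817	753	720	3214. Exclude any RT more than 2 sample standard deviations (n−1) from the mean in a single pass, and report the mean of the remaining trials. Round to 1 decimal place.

n = 13, ΣRT = 14423, M = 1109.462
Σ(x−M)² = 10529055.23; s = √(10529055.23/12) = 936.708
Cutoffs: 1109.462 ± 2·936.708 → [-764.0, 2982.9]
Outside: 3211, 3214 → excluded.
Retained (n=11): Σ = 7998, mean = 7998/11 = 727.091

727.1 ms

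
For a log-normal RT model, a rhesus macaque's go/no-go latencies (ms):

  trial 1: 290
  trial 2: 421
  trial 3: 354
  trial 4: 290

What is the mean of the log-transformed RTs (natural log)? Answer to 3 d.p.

ln(RT): 5.6699, 6.0426, 5.8693, 5.6699
Σ ln(RT) = 23.2517
Mean = 23.2517/4 = 5.81292

5.813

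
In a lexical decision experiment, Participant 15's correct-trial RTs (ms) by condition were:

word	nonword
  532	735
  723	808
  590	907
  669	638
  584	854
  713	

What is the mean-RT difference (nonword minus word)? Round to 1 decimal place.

153.2 ms

M(word) = 3811/6 = 635.167
M(nonword) = 3942/5 = 788.400
Difference = 788.400 − 635.167 = 153.233 ms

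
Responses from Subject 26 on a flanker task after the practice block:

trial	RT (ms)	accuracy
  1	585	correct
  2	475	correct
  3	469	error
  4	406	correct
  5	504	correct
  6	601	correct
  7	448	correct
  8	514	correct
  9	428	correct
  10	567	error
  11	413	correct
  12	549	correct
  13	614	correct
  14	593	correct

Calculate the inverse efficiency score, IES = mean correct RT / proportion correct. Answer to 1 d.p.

Correct trials (n=12): 585, 475, 406, 504, 601, 448, 514, 428, 413, 549, 614, 593
Mean correct RT = 6130/12 = 510.8333 ms
Proportion correct = 12/14
IES = 510.8333 / (12/14) = 595.972 ms

596.0 ms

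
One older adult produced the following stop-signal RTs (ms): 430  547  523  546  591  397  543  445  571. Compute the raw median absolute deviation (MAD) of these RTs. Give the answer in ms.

28 ms

Sorted: 397, 430, 445, 523, 543, 546, 547, 571, 591 → median = 543
|x − 543|: 113, 4, 20, 3, 48, 146, 0, 98, 28
Sorted deviations: 0, 3, 4, 20, 28, 48, 98, 113, 146 → MAD = 28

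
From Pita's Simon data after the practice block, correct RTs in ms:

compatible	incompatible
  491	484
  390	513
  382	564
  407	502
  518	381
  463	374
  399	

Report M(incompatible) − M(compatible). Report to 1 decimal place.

M(compatible) = 3050/7 = 435.714
M(incompatible) = 2818/6 = 469.667
Difference = 469.667 − 435.714 = 33.952 ms

34.0 ms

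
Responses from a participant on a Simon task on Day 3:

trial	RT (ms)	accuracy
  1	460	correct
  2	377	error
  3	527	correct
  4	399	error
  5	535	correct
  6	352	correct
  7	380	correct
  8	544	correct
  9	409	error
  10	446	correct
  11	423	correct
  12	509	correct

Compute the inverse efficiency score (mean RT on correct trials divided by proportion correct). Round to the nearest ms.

Correct trials (n=9): 460, 527, 535, 352, 380, 544, 446, 423, 509
Mean correct RT = 4176/9 = 464.0000 ms
Proportion correct = 9/12
IES = 464.0000 / (9/12) = 618.667 ms

619 ms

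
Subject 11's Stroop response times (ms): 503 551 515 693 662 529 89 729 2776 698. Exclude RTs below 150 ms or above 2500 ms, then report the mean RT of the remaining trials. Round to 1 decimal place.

610.0 ms

Excluded: 89, 2776
Retained (n=8): Σ = 4880
Mean = 4880/8 = 610.0000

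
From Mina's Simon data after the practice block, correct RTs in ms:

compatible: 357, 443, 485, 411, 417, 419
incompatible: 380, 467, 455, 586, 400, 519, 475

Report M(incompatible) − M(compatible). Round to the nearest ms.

M(compatible) = 2532/6 = 422.000
M(incompatible) = 3282/7 = 468.857
Difference = 468.857 − 422.000 = 46.857 ms

47 ms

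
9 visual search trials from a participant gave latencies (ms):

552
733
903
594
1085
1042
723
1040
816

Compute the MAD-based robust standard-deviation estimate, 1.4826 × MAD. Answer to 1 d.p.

Sorted: 552, 594, 723, 733, 816, 903, 1040, 1042, 1085 → median = 816
|x − 816| sorted: 0, 83, 87, 93, 222, 224, 226, 264, 269 → MAD = 222
Robust SD ≈ 1.4826 × 222 = 329.137

329.1 ms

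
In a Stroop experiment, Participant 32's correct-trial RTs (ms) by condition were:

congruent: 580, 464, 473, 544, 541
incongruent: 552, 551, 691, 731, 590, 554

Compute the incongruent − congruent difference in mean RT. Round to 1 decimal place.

M(congruent) = 2602/5 = 520.400
M(incongruent) = 3669/6 = 611.500
Difference = 611.500 − 520.400 = 91.100 ms

91.1 ms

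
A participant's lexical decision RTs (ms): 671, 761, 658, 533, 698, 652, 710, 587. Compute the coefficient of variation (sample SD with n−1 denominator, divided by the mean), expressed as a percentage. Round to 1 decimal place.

n = 8, Σ = 5270, M = 658.7500
Σ(x−M)² = 35779.500; s = √(35779.500/7) = 71.4938
CV = 71.4938 / 658.7500 = 0.10853 = 10.853%

10.9%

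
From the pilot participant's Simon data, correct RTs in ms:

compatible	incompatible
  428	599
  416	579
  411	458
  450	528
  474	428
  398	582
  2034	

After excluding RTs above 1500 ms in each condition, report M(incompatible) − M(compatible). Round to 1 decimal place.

99.5 ms

compatible: exclude 2034
M(compatible) = 2577/6 = 429.500
M(incompatible) = 3174/6 = 529.000
Difference = 529.000 − 429.500 = 99.500 ms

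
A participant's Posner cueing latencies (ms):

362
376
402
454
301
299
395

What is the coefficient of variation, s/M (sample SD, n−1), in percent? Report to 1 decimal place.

n = 7, Σ = 2589, M = 369.8571
Σ(x−M)² = 18606.857; s = √(18606.857/6) = 55.6879
CV = 55.6879 / 369.8571 = 0.15057 = 15.057%

15.1%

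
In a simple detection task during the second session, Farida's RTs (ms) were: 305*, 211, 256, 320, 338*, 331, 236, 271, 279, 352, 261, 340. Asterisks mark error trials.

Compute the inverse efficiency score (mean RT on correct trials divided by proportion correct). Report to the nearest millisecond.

343 ms

Correct trials (n=10): 211, 256, 320, 331, 236, 271, 279, 352, 261, 340
Mean correct RT = 2857/10 = 285.7000 ms
Proportion correct = 10/12
IES = 285.7000 / (10/12) = 342.840 ms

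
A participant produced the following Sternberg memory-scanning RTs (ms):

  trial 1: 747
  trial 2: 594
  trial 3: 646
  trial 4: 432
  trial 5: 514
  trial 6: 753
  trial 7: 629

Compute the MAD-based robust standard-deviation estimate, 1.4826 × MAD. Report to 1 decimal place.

170.5 ms

Sorted: 432, 514, 594, 629, 646, 747, 753 → median = 629
|x − 629| sorted: 0, 17, 35, 115, 118, 124, 197 → MAD = 115
Robust SD ≈ 1.4826 × 115 = 170.499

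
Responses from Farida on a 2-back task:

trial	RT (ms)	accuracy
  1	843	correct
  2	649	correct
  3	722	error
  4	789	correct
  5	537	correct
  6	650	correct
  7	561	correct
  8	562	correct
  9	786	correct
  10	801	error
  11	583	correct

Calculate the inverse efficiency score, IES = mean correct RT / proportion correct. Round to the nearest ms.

Correct trials (n=9): 843, 649, 789, 537, 650, 561, 562, 786, 583
Mean correct RT = 5960/9 = 662.2222 ms
Proportion correct = 9/11
IES = 662.2222 / (9/11) = 809.383 ms

809 ms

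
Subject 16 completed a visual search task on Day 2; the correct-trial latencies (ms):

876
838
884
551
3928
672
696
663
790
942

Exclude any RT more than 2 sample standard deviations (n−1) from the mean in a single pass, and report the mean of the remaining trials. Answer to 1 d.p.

n = 10, ΣRT = 10840, M = 1084.000
Σ(x−M)² = 9120334.00; s = √(9120334.00/9) = 1006.663
Cutoffs: 1084.000 ± 2·1006.663 → [-929.3, 3097.3]
Outside: 3928 → excluded.
Retained (n=9): Σ = 6912, mean = 6912/9 = 768.000

768.0 ms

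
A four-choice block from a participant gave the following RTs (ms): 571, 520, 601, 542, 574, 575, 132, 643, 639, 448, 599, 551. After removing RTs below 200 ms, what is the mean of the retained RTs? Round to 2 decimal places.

Excluded: 132
Retained (n=11): Σ = 6263
Mean = 6263/11 = 569.3636

569.36 ms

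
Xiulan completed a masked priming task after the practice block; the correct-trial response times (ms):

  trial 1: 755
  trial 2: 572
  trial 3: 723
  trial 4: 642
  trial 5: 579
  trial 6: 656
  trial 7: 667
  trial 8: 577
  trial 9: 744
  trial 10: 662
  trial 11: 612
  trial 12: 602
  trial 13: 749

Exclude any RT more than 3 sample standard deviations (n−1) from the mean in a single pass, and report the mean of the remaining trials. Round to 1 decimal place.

n = 13, ΣRT = 8540, M = 656.923
Σ(x−M)² = 55102.92; s = √(55102.92/12) = 67.764
Cutoffs: 656.923 ± 3·67.764 → [453.6, 860.2]
No RTs fall outside the cutoffs; all 13 retained. Mean = 8540/13 = 656.923

656.9 ms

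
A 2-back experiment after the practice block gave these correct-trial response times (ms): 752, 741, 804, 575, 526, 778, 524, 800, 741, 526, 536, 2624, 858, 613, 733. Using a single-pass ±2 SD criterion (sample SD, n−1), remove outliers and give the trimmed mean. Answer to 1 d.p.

679.1 ms

n = 15, ΣRT = 12131, M = 808.733
Σ(x−M)² = 3725068.93; s = √(3725068.93/14) = 515.826
Cutoffs: 808.733 ± 2·515.826 → [-222.9, 1840.4]
Outside: 2624 → excluded.
Retained (n=14): Σ = 9507, mean = 9507/14 = 679.071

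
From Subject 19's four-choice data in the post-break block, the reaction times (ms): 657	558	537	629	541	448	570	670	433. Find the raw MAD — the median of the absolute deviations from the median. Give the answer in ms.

71 ms

Sorted: 433, 448, 537, 541, 558, 570, 629, 657, 670 → median = 558
|x − 558|: 99, 0, 21, 71, 17, 110, 12, 112, 125
Sorted deviations: 0, 12, 17, 21, 71, 99, 110, 112, 125 → MAD = 71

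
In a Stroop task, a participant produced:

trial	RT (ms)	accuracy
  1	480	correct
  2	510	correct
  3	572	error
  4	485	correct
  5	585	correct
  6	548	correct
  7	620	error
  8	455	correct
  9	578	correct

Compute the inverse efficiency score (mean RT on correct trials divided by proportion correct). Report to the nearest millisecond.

Correct trials (n=7): 480, 510, 485, 585, 548, 455, 578
Mean correct RT = 3641/7 = 520.1429 ms
Proportion correct = 7/9
IES = 520.1429 / (7/9) = 668.755 ms

669 ms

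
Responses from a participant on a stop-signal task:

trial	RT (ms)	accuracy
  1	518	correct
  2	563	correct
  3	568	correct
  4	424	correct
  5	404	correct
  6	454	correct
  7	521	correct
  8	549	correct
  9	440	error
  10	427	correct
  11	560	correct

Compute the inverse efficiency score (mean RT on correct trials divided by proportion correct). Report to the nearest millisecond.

549 ms

Correct trials (n=10): 518, 563, 568, 424, 404, 454, 521, 549, 427, 560
Mean correct RT = 4988/10 = 498.8000 ms
Proportion correct = 10/11
IES = 498.8000 / (10/11) = 548.680 ms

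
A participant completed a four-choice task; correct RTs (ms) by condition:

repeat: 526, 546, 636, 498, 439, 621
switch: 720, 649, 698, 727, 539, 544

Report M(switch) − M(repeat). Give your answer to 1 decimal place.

101.8 ms

M(repeat) = 3266/6 = 544.333
M(switch) = 3877/6 = 646.167
Difference = 646.167 − 544.333 = 101.833 ms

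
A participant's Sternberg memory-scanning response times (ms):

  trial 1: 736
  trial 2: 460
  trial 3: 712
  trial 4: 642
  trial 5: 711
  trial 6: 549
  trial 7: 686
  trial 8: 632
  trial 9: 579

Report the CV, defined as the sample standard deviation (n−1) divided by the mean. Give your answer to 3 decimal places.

n = 9, Σ = 5707, M = 634.1111
Σ(x−M)² = 65714.889; s = √(65714.889/8) = 90.6331
CV = 90.6331 / 634.1111 = 0.14293

0.143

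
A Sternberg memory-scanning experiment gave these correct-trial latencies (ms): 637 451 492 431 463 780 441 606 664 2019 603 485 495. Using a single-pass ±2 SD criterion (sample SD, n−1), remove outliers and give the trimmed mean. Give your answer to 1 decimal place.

n = 13, ΣRT = 8567, M = 659.000
Σ(x−M)² = 2136944.00; s = √(2136944.00/12) = 421.994
Cutoffs: 659.000 ± 2·421.994 → [-185.0, 1503.0]
Outside: 2019 → excluded.
Retained (n=12): Σ = 6548, mean = 6548/12 = 545.667

545.7 ms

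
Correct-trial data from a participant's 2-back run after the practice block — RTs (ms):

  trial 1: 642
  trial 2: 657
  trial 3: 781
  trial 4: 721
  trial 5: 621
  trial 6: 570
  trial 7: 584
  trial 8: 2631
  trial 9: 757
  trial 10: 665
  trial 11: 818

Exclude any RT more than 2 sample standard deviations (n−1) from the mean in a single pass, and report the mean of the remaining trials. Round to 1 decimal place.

n = 11, ΣRT = 9447, M = 858.818
Σ(x−M)² = 3518515.64; s = √(3518515.64/10) = 593.171
Cutoffs: 858.818 ± 2·593.171 → [-327.5, 2045.2]
Outside: 2631 → excluded.
Retained (n=10): Σ = 6816, mean = 6816/10 = 681.600

681.6 ms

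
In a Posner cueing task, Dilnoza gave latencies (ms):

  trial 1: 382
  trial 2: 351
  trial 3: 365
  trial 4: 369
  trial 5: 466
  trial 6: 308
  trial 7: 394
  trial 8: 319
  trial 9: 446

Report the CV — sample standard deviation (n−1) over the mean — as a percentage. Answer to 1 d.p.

13.9%

n = 9, Σ = 3400, M = 377.7778
Σ(x−M)² = 21999.556; s = √(21999.556/8) = 52.4399
CV = 52.4399 / 377.7778 = 0.13881 = 13.881%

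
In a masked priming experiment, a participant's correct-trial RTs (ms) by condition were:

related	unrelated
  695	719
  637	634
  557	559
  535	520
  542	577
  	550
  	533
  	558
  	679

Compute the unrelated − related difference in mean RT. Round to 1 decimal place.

-1.1 ms

M(related) = 2966/5 = 593.200
M(unrelated) = 5329/9 = 592.111
Difference = 592.111 − 593.200 = -1.089 ms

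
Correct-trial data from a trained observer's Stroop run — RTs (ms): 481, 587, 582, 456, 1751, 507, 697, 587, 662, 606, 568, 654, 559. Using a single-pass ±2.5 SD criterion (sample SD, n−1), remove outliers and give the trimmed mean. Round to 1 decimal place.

n = 13, ΣRT = 8697, M = 669.000
Σ(x−M)² = 1326026.00; s = √(1326026.00/12) = 332.419
Cutoffs: 669.000 ± 2.5·332.419 → [-162.0, 1500.0]
Outside: 1751 → excluded.
Retained (n=12): Σ = 6946, mean = 6946/12 = 578.833

578.8 ms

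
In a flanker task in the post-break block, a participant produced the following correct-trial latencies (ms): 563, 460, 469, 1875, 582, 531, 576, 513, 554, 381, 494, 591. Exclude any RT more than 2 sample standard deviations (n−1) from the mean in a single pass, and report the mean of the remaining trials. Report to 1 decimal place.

n = 12, ΣRT = 7589, M = 632.417
Σ(x−M)² = 1725768.92; s = √(1725768.92/11) = 396.091
Cutoffs: 632.417 ± 2·396.091 → [-159.8, 1424.6]
Outside: 1875 → excluded.
Retained (n=11): Σ = 5714, mean = 5714/11 = 519.455

519.5 ms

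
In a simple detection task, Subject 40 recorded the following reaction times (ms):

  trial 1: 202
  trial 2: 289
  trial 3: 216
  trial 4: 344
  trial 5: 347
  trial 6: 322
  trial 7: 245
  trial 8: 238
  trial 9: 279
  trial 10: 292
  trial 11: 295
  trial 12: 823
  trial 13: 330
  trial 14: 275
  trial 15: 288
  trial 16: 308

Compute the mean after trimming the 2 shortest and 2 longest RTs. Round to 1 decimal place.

292.1 ms

Sorted: 202, 216, 238, 245, 275, 279, 288, 289, 292, 295, 308, 322, 330, 344, 347, 823
Drop lowest 2 (202, 216) and highest 2 (347, 823)
Remaining (n=12): Σ = 3505, mean = 3505/12 = 292.083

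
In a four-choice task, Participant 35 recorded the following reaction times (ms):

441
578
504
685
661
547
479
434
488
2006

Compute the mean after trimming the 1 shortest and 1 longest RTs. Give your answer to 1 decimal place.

547.9 ms

Sorted: 434, 441, 479, 488, 504, 547, 578, 661, 685, 2006
Drop lowest 1 (434) and highest 1 (2006)
Remaining (n=8): Σ = 4383, mean = 4383/8 = 547.875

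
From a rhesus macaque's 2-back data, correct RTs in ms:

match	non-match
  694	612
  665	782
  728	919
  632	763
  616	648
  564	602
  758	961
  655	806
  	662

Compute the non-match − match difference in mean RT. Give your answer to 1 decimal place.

M(match) = 5312/8 = 664.000
M(non-match) = 6755/9 = 750.556
Difference = 750.556 − 664.000 = 86.556 ms

86.6 ms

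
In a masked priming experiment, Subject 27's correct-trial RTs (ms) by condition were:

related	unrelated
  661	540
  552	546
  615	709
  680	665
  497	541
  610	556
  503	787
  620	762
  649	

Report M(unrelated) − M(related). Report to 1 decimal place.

M(related) = 5387/9 = 598.556
M(unrelated) = 5106/8 = 638.250
Difference = 638.250 − 598.556 = 39.694 ms

39.7 ms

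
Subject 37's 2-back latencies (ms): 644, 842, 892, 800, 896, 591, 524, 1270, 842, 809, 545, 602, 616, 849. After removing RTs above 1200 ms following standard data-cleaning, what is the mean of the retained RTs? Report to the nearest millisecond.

727 ms

Excluded: 1270
Retained (n=13): Σ = 9452
Mean = 9452/13 = 727.0769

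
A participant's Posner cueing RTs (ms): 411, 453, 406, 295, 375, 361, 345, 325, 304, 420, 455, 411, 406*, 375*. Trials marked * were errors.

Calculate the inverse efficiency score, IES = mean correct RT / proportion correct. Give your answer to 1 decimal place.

443.4 ms

Correct trials (n=12): 411, 453, 406, 295, 375, 361, 345, 325, 304, 420, 455, 411
Mean correct RT = 4561/12 = 380.0833 ms
Proportion correct = 12/14
IES = 380.0833 / (12/14) = 443.431 ms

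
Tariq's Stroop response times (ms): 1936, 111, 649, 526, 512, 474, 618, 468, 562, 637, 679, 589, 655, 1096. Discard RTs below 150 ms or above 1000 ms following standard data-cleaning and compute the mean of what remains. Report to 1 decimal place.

579.0 ms

Excluded: 111, 1096, 1936
Retained (n=11): Σ = 6369
Mean = 6369/11 = 579.0000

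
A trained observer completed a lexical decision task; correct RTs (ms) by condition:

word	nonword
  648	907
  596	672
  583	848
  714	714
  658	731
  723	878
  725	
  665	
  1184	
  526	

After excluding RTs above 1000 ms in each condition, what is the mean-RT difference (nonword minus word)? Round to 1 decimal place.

143.0 ms

word: exclude 1184
M(word) = 5838/9 = 648.667
M(nonword) = 4750/6 = 791.667
Difference = 791.667 − 648.667 = 143.000 ms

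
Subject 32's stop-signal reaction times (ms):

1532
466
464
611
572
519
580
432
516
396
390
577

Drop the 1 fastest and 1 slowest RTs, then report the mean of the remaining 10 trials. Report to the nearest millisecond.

513 ms

Sorted: 390, 396, 432, 464, 466, 516, 519, 572, 577, 580, 611, 1532
Drop lowest 1 (390) and highest 1 (1532)
Remaining (n=10): Σ = 5133, mean = 5133/10 = 513.300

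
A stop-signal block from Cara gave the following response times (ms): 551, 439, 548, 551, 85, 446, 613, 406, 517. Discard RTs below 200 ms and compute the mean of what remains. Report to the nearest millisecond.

509 ms

Excluded: 85
Retained (n=8): Σ = 4071
Mean = 4071/8 = 508.8750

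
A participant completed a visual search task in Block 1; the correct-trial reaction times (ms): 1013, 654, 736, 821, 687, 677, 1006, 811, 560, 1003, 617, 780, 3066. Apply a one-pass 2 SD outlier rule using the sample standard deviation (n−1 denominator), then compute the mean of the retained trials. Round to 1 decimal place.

780.4 ms

n = 13, ΣRT = 12431, M = 956.231
Σ(x−M)² = 5091826.31; s = √(5091826.31/12) = 651.398
Cutoffs: 956.231 ± 2·651.398 → [-346.6, 2259.0]
Outside: 3066 → excluded.
Retained (n=12): Σ = 9365, mean = 9365/12 = 780.417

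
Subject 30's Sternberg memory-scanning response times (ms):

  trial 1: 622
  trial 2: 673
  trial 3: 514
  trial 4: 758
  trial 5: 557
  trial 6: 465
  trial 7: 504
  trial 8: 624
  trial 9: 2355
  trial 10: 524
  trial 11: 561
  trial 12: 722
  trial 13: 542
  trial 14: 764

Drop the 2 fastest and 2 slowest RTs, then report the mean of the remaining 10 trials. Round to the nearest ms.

610 ms

Sorted: 465, 504, 514, 524, 542, 557, 561, 622, 624, 673, 722, 758, 764, 2355
Drop lowest 2 (465, 504) and highest 2 (764, 2355)
Remaining (n=10): Σ = 6097, mean = 6097/10 = 609.700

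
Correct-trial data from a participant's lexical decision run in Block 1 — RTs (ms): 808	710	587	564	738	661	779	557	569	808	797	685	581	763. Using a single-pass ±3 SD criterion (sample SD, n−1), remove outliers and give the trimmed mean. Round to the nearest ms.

686 ms

n = 14, ΣRT = 9607, M = 686.214
Σ(x−M)² = 126612.36; s = √(126612.36/13) = 98.688
Cutoffs: 686.214 ± 3·98.688 → [390.1, 982.3]
No RTs fall outside the cutoffs; all 14 retained. Mean = 9607/14 = 686.214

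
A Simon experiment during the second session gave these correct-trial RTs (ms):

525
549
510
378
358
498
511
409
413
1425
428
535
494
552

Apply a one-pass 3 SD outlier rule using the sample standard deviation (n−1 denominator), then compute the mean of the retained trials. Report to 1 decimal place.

n = 14, ΣRT = 7585, M = 541.786
Σ(x−M)² = 894478.36; s = √(894478.36/13) = 262.309
Cutoffs: 541.786 ± 3·262.309 → [-245.1, 1328.7]
Outside: 1425 → excluded.
Retained (n=13): Σ = 6160, mean = 6160/13 = 473.846

473.8 ms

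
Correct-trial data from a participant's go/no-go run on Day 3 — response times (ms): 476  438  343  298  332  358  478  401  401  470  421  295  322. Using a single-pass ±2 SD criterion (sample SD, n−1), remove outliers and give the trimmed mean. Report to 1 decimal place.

n = 13, ΣRT = 5033, M = 387.154
Σ(x−M)² = 53651.69; s = √(53651.69/12) = 66.865
Cutoffs: 387.154 ± 2·66.865 → [253.4, 520.9]
No RTs fall outside the cutoffs; all 13 retained. Mean = 5033/13 = 387.154

387.2 ms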